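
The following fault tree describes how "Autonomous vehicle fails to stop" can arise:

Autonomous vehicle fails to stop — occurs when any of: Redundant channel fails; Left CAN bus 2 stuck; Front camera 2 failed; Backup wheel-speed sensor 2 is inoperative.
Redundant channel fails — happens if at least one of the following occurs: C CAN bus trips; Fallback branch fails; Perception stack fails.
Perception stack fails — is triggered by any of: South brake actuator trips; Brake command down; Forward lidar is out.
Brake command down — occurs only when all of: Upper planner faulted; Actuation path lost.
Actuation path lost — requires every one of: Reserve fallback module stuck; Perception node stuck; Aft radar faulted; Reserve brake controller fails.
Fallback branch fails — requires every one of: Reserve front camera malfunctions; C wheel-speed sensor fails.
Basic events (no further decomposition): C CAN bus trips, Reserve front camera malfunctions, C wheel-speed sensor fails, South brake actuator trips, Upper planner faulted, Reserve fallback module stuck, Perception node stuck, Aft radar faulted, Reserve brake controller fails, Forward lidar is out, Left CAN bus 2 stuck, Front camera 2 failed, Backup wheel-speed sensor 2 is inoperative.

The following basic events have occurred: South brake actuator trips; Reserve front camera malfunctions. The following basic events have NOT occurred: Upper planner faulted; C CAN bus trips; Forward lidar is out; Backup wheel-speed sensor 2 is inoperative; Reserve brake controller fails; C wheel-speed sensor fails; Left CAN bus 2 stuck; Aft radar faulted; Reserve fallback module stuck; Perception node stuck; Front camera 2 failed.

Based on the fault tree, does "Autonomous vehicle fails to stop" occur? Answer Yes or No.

Yes

Fallback branch fails [AND]: Reserve front camera malfunctions=occurs, C wheel-speed sensor fails=not → not all inputs occur → does not occur.
Actuation path lost [AND]: Reserve fallback module stuck=not, Perception node stuck=not, Aft radar faulted=not, Reserve brake controller fails=not → not all inputs occur → does not occur.
Brake command down [AND]: Upper planner faulted=not, Actuation path lost=not → not all inputs occur → does not occur.
Perception stack fails [OR]: South brake actuator trips=occurs, Brake command down=not, Forward lidar is out=not → at least one input occurs → occurs.
Redundant channel fails [OR]: C CAN bus trips=not, Fallback branch fails=not, Perception stack fails=occurs → at least one input occurs → occurs.
Autonomous vehicle fails to stop [OR]: Redundant channel fails=occurs, Left CAN bus 2 stuck=not, Front camera 2 failed=not, Backup wheel-speed sensor 2 is inoperative=not → at least one input occurs → occurs.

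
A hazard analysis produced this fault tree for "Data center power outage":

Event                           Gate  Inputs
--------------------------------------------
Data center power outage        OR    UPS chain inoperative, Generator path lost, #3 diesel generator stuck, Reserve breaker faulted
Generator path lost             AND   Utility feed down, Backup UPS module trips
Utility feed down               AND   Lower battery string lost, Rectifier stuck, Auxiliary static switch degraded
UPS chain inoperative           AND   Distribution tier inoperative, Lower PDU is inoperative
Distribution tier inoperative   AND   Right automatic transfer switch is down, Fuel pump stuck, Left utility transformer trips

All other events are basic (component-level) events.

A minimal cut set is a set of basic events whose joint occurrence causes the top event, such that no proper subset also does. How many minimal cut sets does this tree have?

4

Distribution tier inoperative [AND]: one cut set from each child combined → 1 × 1 × 1 = 1 cut set(s).
UPS chain inoperative [AND]: one cut set from each child combined → 1 × 1 = 1 cut set(s).
Utility feed down [AND]: one cut set from each child combined → 1 × 1 × 1 = 1 cut set(s).
Generator path lost [AND]: one cut set from each child combined → 1 × 1 = 1 cut set(s).
Data center power outage [OR]: union of children's cut sets → 4 cut set(s).
Minimal cut sets: {Fuel pump stuck, Left utility transformer trips, Lower PDU is inoperative, Right automatic transfer switch is down}; {Auxiliary static switch degraded, Backup UPS module trips, Lower battery string lost, Rectifier stuck}; {#3 diesel generator stuck}; {Reserve breaker faulted}.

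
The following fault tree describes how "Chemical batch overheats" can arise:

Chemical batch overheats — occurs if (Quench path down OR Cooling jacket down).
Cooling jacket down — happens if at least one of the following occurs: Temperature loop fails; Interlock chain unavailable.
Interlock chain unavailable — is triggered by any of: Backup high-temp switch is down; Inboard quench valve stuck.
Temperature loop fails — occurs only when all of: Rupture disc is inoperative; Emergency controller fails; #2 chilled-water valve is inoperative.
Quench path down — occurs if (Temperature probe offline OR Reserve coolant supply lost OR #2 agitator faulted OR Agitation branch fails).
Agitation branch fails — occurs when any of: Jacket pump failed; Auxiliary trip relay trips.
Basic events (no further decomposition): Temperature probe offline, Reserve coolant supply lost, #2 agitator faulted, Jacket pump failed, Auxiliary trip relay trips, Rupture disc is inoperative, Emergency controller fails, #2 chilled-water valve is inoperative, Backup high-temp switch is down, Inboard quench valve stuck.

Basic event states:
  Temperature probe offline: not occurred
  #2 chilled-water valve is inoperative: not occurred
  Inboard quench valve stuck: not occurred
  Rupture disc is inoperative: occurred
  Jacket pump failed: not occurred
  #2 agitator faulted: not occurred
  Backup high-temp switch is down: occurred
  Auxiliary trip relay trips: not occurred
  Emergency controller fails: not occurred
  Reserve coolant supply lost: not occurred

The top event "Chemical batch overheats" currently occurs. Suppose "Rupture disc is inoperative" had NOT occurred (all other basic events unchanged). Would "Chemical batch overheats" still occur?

Counterfactual: set "Rupture disc is inoperative" to not occurred.
Agitation branch fails [OR]: Jacket pump failed=not, Auxiliary trip relay trips=not → no input occurs → does not occur.
Quench path down [OR]: Temperature probe offline=not, Reserve coolant supply lost=not, #2 agitator faulted=not, Agitation branch fails=not → no input occurs → does not occur.
Temperature loop fails [AND]: Rupture disc is inoperative=not, Emergency controller fails=not, #2 chilled-water valve is inoperative=not → not all inputs occur → does not occur.
Interlock chain unavailable [OR]: Backup high-temp switch is down=occurs, Inboard quench valve stuck=not → at least one input occurs → occurs.
Cooling jacket down [OR]: Temperature loop fails=not, Interlock chain unavailable=occurs → at least one input occurs → occurs.
Chemical batch overheats [OR]: Quench path down=not, Cooling jacket down=occurs → at least one input occurs → occurs.

Yes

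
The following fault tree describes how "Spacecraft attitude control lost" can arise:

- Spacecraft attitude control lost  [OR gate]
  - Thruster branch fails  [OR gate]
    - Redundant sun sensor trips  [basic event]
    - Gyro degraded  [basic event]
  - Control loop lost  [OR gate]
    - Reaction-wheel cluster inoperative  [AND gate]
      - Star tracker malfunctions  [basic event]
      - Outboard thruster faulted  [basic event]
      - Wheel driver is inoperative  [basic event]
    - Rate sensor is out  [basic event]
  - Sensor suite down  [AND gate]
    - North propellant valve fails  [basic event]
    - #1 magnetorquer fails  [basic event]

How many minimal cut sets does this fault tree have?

5

Thruster branch fails [OR]: union of children's cut sets → 2 cut set(s).
Reaction-wheel cluster inoperative [AND]: one cut set from each child combined → 1 × 1 × 1 = 1 cut set(s).
Control loop lost [OR]: union of children's cut sets → 2 cut set(s).
Sensor suite down [AND]: one cut set from each child combined → 1 × 1 = 1 cut set(s).
Spacecraft attitude control lost [OR]: union of children's cut sets → 5 cut set(s).
Minimal cut sets: {Redundant sun sensor trips}; {Gyro degraded}; {Outboard thruster faulted, Star tracker malfunctions, Wheel driver is inoperative}; {Rate sensor is out}; {#1 magnetorquer fails, North propellant valve fails}.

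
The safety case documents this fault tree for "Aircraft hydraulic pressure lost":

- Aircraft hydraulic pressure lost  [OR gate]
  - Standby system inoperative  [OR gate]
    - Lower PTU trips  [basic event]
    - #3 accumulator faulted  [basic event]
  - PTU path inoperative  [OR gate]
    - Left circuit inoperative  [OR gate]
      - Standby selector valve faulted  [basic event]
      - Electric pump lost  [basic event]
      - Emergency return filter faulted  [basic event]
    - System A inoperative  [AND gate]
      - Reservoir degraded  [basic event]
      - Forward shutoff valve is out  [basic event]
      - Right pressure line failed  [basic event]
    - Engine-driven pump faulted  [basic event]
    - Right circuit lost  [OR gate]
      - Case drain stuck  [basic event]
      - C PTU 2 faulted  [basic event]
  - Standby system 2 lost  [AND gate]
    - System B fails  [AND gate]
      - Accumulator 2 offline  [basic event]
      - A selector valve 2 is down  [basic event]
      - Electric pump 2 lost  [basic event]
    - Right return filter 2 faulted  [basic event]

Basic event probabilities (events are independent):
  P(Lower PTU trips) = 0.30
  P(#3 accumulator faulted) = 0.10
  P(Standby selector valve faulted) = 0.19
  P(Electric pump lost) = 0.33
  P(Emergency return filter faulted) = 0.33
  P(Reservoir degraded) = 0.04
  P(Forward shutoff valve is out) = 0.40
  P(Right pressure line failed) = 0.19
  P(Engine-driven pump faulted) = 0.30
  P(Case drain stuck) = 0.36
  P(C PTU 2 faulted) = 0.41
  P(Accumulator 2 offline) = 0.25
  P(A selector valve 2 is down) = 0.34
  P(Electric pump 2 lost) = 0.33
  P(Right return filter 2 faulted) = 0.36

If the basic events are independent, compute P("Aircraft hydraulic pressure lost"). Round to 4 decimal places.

0.9402

P(Standby system inoperative) [OR] = 1 − (1−0.30) × (1−0.10) = 0.370000
P(Left circuit inoperative) [OR] = 1 − (1−0.19) × (1−0.33) × (1−0.33) = 0.636391
P(System A inoperative) [AND] = 0.04 × 0.40 × 0.19 = 0.003040
P(Right circuit lost) [OR] = 1 − (1−0.36) × (1−0.41) = 0.622400
P(PTU path inoperative) [OR] = 1 − (1−0.636391) × (1−0.003040) × (1−0.30) × (1−0.622400) = 0.904183
P(System B fails) [AND] = 0.25 × 0.34 × 0.33 = 0.028050
P(Standby system 2 lost) [AND] = 0.028050 × 0.36 = 0.010098
P(Aircraft hydraulic pressure lost) [OR] = 1 − (1−0.370000) × (1−0.904183) × (1−0.010098) = 0.940245
Rounded to 4 decimal places: P(Aircraft hydraulic pressure lost) ≈ 0.9402.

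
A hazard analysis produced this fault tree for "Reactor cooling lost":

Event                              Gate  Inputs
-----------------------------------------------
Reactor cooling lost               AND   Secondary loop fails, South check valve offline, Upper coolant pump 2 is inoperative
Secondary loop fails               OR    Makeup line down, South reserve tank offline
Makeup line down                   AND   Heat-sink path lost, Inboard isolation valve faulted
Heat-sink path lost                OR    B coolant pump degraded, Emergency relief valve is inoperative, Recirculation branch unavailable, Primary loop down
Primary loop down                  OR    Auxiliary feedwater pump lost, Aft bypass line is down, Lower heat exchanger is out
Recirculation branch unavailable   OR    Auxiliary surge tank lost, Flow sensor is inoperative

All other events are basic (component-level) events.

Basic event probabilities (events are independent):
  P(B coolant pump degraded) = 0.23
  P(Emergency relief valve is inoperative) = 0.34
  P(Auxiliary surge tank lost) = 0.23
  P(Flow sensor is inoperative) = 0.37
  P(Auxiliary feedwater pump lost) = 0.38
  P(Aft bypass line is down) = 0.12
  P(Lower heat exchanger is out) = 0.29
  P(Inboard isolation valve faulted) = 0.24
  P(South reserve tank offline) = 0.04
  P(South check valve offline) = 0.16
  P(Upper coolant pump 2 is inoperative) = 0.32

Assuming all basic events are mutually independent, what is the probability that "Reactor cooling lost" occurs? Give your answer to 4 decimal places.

0.0127

P(Recirculation branch unavailable) [OR] = 1 − (1−0.23) × (1−0.37) = 0.514900
P(Primary loop down) [OR] = 1 − (1−0.38) × (1−0.12) × (1−0.29) = 0.612624
P(Heat-sink path lost) [OR] = 1 − (1−0.23) × (1−0.34) × (1−0.514900) × (1−0.612624) = 0.904501
P(Makeup line down) [AND] = 0.904501 × 0.24 = 0.217080
P(Secondary loop fails) [OR] = 1 − (1−0.217080) × (1−0.04) = 0.248397
P(Reactor cooling lost) [AND] = 0.248397 × 0.16 × 0.32 = 0.012718
Rounded to 4 decimal places: P(Reactor cooling lost) ≈ 0.0127.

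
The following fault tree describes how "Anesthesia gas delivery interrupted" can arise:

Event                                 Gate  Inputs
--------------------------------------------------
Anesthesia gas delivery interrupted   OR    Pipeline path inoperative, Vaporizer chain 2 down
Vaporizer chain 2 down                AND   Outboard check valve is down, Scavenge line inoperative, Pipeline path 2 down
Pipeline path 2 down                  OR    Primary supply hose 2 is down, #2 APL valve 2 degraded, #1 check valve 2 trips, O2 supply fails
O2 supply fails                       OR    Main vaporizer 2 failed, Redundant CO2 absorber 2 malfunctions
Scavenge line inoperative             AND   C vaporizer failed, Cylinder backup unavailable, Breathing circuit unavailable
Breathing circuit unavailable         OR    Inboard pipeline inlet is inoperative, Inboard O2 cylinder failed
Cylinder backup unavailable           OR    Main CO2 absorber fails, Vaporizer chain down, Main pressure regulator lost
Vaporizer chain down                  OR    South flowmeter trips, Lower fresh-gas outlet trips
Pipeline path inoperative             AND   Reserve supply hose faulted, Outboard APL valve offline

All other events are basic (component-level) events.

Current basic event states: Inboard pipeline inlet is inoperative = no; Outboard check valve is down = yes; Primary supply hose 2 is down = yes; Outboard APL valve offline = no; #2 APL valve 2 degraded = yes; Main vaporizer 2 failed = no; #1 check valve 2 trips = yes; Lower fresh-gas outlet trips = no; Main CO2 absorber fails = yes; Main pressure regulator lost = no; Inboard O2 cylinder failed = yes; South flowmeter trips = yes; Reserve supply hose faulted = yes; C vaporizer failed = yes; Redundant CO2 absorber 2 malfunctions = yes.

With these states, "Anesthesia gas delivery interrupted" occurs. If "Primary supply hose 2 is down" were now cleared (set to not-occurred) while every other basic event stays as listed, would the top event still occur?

Yes

Counterfactual: set "Primary supply hose 2 is down" to not occurred.
Pipeline path inoperative [AND]: Reserve supply hose faulted=occurs, Outboard APL valve offline=not → not all inputs occur → does not occur.
Vaporizer chain down [OR]: South flowmeter trips=occurs, Lower fresh-gas outlet trips=not → at least one input occurs → occurs.
Cylinder backup unavailable [OR]: Main CO2 absorber fails=occurs, Vaporizer chain down=occurs, Main pressure regulator lost=not → at least one input occurs → occurs.
Breathing circuit unavailable [OR]: Inboard pipeline inlet is inoperative=not, Inboard O2 cylinder failed=occurs → at least one input occurs → occurs.
Scavenge line inoperative [AND]: C vaporizer failed=occurs, Cylinder backup unavailable=occurs, Breathing circuit unavailable=occurs → all inputs occur → occurs.
O2 supply fails [OR]: Main vaporizer 2 failed=not, Redundant CO2 absorber 2 malfunctions=occurs → at least one input occurs → occurs.
Pipeline path 2 down [OR]: Primary supply hose 2 is down=not, #2 APL valve 2 degraded=occurs, #1 check valve 2 trips=occurs, O2 supply fails=occurs → at least one input occurs → occurs.
Vaporizer chain 2 down [AND]: Outboard check valve is down=occurs, Scavenge line inoperative=occurs, Pipeline path 2 down=occurs → all inputs occur → occurs.
Anesthesia gas delivery interrupted [OR]: Pipeline path inoperative=not, Vaporizer chain 2 down=occurs → at least one input occurs → occurs.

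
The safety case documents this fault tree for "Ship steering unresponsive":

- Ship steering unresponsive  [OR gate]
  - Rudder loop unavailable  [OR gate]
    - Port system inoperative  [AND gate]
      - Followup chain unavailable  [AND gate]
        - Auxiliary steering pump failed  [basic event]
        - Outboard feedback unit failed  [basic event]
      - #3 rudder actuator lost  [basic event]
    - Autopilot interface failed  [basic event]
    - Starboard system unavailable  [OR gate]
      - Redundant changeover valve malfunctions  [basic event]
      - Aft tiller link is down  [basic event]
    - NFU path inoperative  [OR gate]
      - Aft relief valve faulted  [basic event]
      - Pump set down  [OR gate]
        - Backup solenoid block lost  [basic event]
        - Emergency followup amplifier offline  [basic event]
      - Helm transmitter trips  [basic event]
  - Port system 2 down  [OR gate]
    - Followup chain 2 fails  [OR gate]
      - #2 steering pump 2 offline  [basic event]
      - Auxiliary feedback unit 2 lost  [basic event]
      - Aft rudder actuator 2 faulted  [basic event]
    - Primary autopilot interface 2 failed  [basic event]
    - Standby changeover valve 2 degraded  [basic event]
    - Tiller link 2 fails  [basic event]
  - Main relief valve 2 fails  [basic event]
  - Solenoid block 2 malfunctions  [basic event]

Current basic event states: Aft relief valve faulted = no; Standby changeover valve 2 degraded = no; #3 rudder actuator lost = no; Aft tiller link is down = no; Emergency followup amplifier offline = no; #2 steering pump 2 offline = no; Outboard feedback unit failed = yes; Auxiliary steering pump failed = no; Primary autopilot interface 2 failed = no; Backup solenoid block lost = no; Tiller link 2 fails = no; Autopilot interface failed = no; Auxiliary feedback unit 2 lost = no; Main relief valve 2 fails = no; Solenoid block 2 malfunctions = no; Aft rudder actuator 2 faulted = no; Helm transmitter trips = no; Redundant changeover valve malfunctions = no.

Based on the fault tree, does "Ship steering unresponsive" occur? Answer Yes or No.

No

Followup chain unavailable [AND]: Auxiliary steering pump failed=not, Outboard feedback unit failed=occurs → not all inputs occur → does not occur.
Port system inoperative [AND]: Followup chain unavailable=not, #3 rudder actuator lost=not → not all inputs occur → does not occur.
Starboard system unavailable [OR]: Redundant changeover valve malfunctions=not, Aft tiller link is down=not → no input occurs → does not occur.
Pump set down [OR]: Backup solenoid block lost=not, Emergency followup amplifier offline=not → no input occurs → does not occur.
NFU path inoperative [OR]: Aft relief valve faulted=not, Pump set down=not, Helm transmitter trips=not → no input occurs → does not occur.
Rudder loop unavailable [OR]: Port system inoperative=not, Autopilot interface failed=not, Starboard system unavailable=not, NFU path inoperative=not → no input occurs → does not occur.
Followup chain 2 fails [OR]: #2 steering pump 2 offline=not, Auxiliary feedback unit 2 lost=not, Aft rudder actuator 2 faulted=not → no input occurs → does not occur.
Port system 2 down [OR]: Followup chain 2 fails=not, Primary autopilot interface 2 failed=not, Standby changeover valve 2 degraded=not, Tiller link 2 fails=not → no input occurs → does not occur.
Ship steering unresponsive [OR]: Rudder loop unavailable=not, Port system 2 down=not, Main relief valve 2 fails=not, Solenoid block 2 malfunctions=not → no input occurs → does not occur.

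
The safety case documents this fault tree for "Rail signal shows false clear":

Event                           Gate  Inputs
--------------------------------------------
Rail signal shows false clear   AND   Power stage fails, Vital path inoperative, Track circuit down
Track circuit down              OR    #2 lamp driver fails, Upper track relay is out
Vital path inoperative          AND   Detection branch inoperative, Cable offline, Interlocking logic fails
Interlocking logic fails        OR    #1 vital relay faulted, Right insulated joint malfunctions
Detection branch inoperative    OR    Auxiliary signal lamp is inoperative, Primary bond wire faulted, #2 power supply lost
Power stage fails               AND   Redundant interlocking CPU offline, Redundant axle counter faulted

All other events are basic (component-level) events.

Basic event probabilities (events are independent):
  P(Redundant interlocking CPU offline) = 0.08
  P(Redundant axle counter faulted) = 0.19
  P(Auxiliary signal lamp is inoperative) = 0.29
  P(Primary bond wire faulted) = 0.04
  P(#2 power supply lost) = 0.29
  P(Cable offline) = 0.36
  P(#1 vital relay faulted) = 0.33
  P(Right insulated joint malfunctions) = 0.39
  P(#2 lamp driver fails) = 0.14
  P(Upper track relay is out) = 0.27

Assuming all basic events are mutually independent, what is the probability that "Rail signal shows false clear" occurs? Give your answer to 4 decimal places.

0.0006

P(Power stage fails) [AND] = 0.08 × 0.19 = 0.015200
P(Detection branch inoperative) [OR] = 1 − (1−0.29) × (1−0.04) × (1−0.29) = 0.516064
P(Interlocking logic fails) [OR] = 1 − (1−0.33) × (1−0.39) = 0.591300
P(Vital path inoperative) [AND] = 0.516064 × 0.36 × 0.591300 = 0.109854
P(Track circuit down) [OR] = 1 − (1−0.14) × (1−0.27) = 0.372200
P(Rail signal shows false clear) [AND] = 0.015200 × 0.109854 × 0.372200 = 0.000621
Rounded to 4 decimal places: P(Rail signal shows false clear) ≈ 0.0006.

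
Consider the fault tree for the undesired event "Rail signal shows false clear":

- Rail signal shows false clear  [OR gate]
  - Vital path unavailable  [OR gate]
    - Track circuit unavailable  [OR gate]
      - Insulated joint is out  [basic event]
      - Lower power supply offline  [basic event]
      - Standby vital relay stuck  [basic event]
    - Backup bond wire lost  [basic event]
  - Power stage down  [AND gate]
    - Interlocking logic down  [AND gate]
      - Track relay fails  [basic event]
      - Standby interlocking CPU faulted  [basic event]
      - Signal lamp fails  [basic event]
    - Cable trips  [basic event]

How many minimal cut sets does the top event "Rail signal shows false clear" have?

5

Track circuit unavailable [OR]: union of children's cut sets → 3 cut set(s).
Vital path unavailable [OR]: union of children's cut sets → 4 cut set(s).
Interlocking logic down [AND]: one cut set from each child combined → 1 × 1 × 1 = 1 cut set(s).
Power stage down [AND]: one cut set from each child combined → 1 × 1 = 1 cut set(s).
Rail signal shows false clear [OR]: union of children's cut sets → 5 cut set(s).
Minimal cut sets: {Insulated joint is out}; {Lower power supply offline}; {Standby vital relay stuck}; {Backup bond wire lost}; {Cable trips, Signal lamp fails, Standby interlocking CPU faulted, Track relay fails}.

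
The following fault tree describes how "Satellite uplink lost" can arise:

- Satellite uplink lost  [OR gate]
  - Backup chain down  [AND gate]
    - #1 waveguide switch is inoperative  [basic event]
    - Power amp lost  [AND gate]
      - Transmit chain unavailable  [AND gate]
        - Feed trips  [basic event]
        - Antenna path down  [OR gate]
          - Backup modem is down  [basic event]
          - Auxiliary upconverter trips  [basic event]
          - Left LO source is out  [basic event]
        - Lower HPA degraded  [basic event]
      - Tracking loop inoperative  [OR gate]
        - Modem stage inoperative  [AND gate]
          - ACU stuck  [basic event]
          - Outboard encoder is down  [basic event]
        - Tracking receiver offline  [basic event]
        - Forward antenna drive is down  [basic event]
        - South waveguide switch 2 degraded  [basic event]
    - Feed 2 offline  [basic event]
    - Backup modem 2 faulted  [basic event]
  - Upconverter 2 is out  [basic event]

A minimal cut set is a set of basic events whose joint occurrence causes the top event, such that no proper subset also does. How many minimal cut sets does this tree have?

13

Antenna path down [OR]: union of children's cut sets → 3 cut set(s).
Transmit chain unavailable [AND]: one cut set from each child combined → 1 × 3 × 1 = 3 cut set(s).
Modem stage inoperative [AND]: one cut set from each child combined → 1 × 1 = 1 cut set(s).
Tracking loop inoperative [OR]: union of children's cut sets → 4 cut set(s).
Power amp lost [AND]: one cut set from each child combined → 3 × 4 = 12 cut set(s).
Backup chain down [AND]: one cut set from each child combined → 1 × 12 × 1 × 1 = 12 cut set(s).
Satellite uplink lost [OR]: union of children's cut sets → 13 cut set(s).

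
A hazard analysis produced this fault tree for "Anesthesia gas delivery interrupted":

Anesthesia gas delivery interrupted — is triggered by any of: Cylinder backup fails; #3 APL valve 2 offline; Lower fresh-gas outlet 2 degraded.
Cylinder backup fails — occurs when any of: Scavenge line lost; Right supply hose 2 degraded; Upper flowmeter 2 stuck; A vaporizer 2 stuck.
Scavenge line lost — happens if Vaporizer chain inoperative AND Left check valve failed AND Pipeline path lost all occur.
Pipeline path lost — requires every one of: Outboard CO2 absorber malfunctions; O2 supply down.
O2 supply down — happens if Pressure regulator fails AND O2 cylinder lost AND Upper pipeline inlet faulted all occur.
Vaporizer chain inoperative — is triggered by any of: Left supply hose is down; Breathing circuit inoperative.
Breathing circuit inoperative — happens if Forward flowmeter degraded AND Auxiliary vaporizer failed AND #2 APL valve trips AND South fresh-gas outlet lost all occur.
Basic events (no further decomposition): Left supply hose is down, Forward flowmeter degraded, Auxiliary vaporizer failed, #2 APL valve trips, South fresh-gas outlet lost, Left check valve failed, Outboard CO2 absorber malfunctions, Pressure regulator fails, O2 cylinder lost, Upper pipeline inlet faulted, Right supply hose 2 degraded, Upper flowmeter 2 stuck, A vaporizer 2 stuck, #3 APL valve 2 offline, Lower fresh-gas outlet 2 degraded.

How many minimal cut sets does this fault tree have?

7

Breathing circuit inoperative [AND]: one cut set from each child combined → 1 × 1 × 1 × 1 = 1 cut set(s).
Vaporizer chain inoperative [OR]: union of children's cut sets → 2 cut set(s).
O2 supply down [AND]: one cut set from each child combined → 1 × 1 × 1 = 1 cut set(s).
Pipeline path lost [AND]: one cut set from each child combined → 1 × 1 = 1 cut set(s).
Scavenge line lost [AND]: one cut set from each child combined → 2 × 1 × 1 = 2 cut set(s).
Cylinder backup fails [OR]: union of children's cut sets → 5 cut set(s).
Anesthesia gas delivery interrupted [OR]: union of children's cut sets → 7 cut set(s).
Minimal cut sets: {Left check valve failed, Left supply hose is down, O2 cylinder lost, Outboard CO2 absorber malfunctions, Pressure regulator fails, Upper pipeline inlet faulted}; {#2 APL valve trips, Auxiliary vaporizer failed, Forward flowmeter degraded, Left check valve failed, O2 cylinder lost, Outboard CO2 absorber malfunctions, Pressure regulator fails, South fresh-gas outlet lost, Upper pipeline inlet faulted}; {Right supply hose 2 degraded}; {Upper flowmeter 2 stuck}; {A vaporizer 2 stuck}; {#3 APL valve 2 offline}; {Lower fresh-gas outlet 2 degraded}.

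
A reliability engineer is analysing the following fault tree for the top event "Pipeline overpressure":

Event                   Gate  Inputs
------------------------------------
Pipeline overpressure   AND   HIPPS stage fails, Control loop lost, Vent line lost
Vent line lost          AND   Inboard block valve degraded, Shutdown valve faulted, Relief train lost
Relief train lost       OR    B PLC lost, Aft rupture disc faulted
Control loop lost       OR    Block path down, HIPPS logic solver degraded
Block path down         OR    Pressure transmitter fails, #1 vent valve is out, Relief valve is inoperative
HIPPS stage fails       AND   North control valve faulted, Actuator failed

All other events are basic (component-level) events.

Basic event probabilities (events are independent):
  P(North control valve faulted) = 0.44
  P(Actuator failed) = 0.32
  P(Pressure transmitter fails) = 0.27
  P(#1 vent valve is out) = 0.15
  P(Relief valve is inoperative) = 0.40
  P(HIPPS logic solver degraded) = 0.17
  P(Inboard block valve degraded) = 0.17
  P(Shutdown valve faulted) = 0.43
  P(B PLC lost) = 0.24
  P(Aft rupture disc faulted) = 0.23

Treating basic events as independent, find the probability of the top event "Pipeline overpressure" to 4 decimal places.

0.0030

P(HIPPS stage fails) [AND] = 0.44 × 0.32 = 0.140800
P(Block path down) [OR] = 1 − (1−0.27) × (1−0.15) × (1−0.40) = 0.627700
P(Control loop lost) [OR] = 1 − (1−0.627700) × (1−0.17) = 0.690991
P(Relief train lost) [OR] = 1 − (1−0.24) × (1−0.23) = 0.414800
P(Vent line lost) [AND] = 0.17 × 0.43 × 0.414800 = 0.030322
P(Pipeline overpressure) [AND] = 0.140800 × 0.690991 × 0.030322 = 0.002950
Rounded to 4 decimal places: P(Pipeline overpressure) ≈ 0.0030.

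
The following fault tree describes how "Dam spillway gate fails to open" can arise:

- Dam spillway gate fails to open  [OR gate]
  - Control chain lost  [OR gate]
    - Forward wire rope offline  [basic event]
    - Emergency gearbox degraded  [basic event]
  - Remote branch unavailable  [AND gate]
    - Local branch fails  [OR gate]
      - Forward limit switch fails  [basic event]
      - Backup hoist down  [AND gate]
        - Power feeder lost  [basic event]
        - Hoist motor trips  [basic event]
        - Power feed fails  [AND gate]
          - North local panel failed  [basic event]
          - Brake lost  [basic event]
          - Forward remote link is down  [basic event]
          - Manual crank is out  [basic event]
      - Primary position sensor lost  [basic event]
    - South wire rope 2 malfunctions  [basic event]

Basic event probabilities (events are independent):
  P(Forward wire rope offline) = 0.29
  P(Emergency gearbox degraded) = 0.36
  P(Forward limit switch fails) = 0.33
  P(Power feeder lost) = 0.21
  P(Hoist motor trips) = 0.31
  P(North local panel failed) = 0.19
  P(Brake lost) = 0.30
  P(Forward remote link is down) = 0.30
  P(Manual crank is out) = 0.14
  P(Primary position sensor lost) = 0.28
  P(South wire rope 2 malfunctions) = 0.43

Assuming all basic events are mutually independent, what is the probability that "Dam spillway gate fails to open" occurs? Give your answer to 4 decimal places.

0.6467

P(Control chain lost) [OR] = 1 − (1−0.29) × (1−0.36) = 0.545600
P(Power feed fails) [AND] = 0.19 × 0.30 × 0.30 × 0.14 = 0.002394
P(Backup hoist down) [AND] = 0.21 × 0.31 × 0.002394 = 0.000156
P(Local branch fails) [OR] = 1 − (1−0.33) × (1−0.000156) × (1−0.28) = 0.517675
P(Remote branch unavailable) [AND] = 0.517675 × 0.43 = 0.222600
P(Dam spillway gate fails to open) [OR] = 1 − (1−0.545600) × (1−0.222600) = 0.646749
Rounded to 4 decimal places: P(Dam spillway gate fails to open) ≈ 0.6467.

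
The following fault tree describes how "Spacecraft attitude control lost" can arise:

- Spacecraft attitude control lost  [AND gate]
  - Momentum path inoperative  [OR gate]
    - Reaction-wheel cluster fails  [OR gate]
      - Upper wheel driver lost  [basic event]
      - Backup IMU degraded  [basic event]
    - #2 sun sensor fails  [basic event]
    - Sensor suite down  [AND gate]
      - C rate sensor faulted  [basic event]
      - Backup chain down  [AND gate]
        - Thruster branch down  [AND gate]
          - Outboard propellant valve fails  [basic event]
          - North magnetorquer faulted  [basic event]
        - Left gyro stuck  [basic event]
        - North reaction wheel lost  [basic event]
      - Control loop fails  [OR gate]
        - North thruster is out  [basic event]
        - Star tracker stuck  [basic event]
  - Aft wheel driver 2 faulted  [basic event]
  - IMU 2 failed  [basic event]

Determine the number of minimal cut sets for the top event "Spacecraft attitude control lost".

5

Reaction-wheel cluster fails [OR]: union of children's cut sets → 2 cut set(s).
Thruster branch down [AND]: one cut set from each child combined → 1 × 1 = 1 cut set(s).
Backup chain down [AND]: one cut set from each child combined → 1 × 1 × 1 = 1 cut set(s).
Control loop fails [OR]: union of children's cut sets → 2 cut set(s).
Sensor suite down [AND]: one cut set from each child combined → 1 × 1 × 2 = 2 cut set(s).
Momentum path inoperative [OR]: union of children's cut sets → 5 cut set(s).
Spacecraft attitude control lost [AND]: one cut set from each child combined → 5 × 1 × 1 = 5 cut set(s).
Minimal cut sets: {Aft wheel driver 2 faulted, IMU 2 failed, Upper wheel driver lost}; {Aft wheel driver 2 faulted, Backup IMU degraded, IMU 2 failed}; {#2 sun sensor fails, Aft wheel driver 2 faulted, IMU 2 failed}; {Aft wheel driver 2 faulted, C rate sensor faulted, IMU 2 failed, Left gyro stuck, North magnetorquer faulted, North reaction wheel lost, North thruster is out, Outboard propellant valve fails}; {Aft wheel driver 2 faulted, C rate sensor faulted, IMU 2 failed, Left gyro stuck, North magnetorquer faulted, North reaction wheel lost, Outboard propellant valve fails, Star tracker stuck}.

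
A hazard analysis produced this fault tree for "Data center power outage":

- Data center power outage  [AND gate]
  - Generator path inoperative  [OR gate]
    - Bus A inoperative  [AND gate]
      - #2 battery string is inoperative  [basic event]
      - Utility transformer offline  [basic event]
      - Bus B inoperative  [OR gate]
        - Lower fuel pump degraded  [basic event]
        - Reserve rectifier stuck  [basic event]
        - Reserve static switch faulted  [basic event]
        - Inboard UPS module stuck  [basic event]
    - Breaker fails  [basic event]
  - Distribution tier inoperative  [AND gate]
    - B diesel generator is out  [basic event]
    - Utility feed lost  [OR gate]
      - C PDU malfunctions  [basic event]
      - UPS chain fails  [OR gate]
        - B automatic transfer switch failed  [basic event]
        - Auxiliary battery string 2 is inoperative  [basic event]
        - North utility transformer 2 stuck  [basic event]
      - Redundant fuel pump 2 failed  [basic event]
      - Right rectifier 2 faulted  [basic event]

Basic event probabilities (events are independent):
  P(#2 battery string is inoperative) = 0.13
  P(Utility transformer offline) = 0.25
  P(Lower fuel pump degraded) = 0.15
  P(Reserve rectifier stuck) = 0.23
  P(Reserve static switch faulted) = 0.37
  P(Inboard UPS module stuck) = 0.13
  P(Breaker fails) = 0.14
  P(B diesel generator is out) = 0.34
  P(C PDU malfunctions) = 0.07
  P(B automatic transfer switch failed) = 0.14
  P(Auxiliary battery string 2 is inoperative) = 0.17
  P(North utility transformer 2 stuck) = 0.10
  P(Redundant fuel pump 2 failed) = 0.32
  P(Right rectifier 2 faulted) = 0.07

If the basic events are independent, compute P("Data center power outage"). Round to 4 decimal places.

P(Bus B inoperative) [OR] = 1 − (1−0.15) × (1−0.23) × (1−0.37) × (1−0.13) = 0.641269
P(Bus A inoperative) [AND] = 0.13 × 0.25 × 0.641269 = 0.020841
P(Generator path inoperative) [OR] = 1 − (1−0.020841) × (1−0.14) = 0.157923
P(UPS chain fails) [OR] = 1 − (1−0.14) × (1−0.17) × (1−0.10) = 0.357580
P(Utility feed lost) [OR] = 1 − (1−0.07) × (1−0.357580) × (1−0.32) × (1−0.07) = 0.622172
P(Distribution tier inoperative) [AND] = 0.34 × 0.622172 = 0.211538
P(Data center power outage) [AND] = 0.157923 × 0.211538 = 0.033407
Rounded to 4 decimal places: P(Data center power outage) ≈ 0.0334.

0.0334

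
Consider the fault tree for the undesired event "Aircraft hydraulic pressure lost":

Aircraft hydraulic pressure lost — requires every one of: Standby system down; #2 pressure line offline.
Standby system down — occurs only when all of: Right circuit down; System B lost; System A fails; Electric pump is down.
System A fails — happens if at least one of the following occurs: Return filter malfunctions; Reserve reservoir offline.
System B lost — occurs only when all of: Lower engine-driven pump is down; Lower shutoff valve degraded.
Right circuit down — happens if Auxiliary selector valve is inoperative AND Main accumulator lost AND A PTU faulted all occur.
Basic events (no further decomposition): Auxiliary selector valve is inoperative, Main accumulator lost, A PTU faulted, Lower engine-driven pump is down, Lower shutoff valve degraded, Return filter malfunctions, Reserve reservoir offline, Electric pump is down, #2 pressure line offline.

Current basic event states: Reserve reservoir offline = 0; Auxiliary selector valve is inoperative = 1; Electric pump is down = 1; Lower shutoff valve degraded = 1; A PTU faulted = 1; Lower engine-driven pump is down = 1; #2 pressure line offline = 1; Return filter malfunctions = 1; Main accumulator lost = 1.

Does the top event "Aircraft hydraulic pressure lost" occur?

Yes

Right circuit down [AND]: Auxiliary selector valve is inoperative=occurs, Main accumulator lost=occurs, A PTU faulted=occurs → all inputs occur → occurs.
System B lost [AND]: Lower engine-driven pump is down=occurs, Lower shutoff valve degraded=occurs → all inputs occur → occurs.
System A fails [OR]: Return filter malfunctions=occurs, Reserve reservoir offline=not → at least one input occurs → occurs.
Standby system down [AND]: Right circuit down=occurs, System B lost=occurs, System A fails=occurs, Electric pump is down=occurs → all inputs occur → occurs.
Aircraft hydraulic pressure lost [AND]: Standby system down=occurs, #2 pressure line offline=occurs → all inputs occur → occurs.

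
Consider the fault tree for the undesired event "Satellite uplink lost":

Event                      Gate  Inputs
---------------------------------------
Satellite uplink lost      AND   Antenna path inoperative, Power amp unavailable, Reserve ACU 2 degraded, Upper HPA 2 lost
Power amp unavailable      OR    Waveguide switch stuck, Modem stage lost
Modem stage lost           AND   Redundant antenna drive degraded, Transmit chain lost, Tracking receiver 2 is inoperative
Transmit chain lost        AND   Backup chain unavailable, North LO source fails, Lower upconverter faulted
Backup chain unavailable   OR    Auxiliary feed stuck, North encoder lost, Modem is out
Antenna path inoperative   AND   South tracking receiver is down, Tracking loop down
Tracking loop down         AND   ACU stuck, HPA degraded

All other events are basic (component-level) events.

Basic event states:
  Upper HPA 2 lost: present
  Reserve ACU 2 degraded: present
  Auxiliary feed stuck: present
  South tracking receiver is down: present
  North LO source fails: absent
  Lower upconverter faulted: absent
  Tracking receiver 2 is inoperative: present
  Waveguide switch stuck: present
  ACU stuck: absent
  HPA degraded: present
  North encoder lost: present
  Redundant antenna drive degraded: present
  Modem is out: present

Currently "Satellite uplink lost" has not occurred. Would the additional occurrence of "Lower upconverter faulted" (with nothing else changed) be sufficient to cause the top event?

Counterfactual: set "Lower upconverter faulted" to occurred.
Tracking loop down [AND]: ACU stuck=not, HPA degraded=occurs → not all inputs occur → does not occur.
Antenna path inoperative [AND]: South tracking receiver is down=occurs, Tracking loop down=not → not all inputs occur → does not occur.
Backup chain unavailable [OR]: Auxiliary feed stuck=occurs, North encoder lost=occurs, Modem is out=occurs → at least one input occurs → occurs.
Transmit chain lost [AND]: Backup chain unavailable=occurs, North LO source fails=not, Lower upconverter faulted=occurs → not all inputs occur → does not occur.
Modem stage lost [AND]: Redundant antenna drive degraded=occurs, Transmit chain lost=not, Tracking receiver 2 is inoperative=occurs → not all inputs occur → does not occur.
Power amp unavailable [OR]: Waveguide switch stuck=occurs, Modem stage lost=not → at least one input occurs → occurs.
Satellite uplink lost [AND]: Antenna path inoperative=not, Power amp unavailable=occurs, Reserve ACU 2 degraded=occurs, Upper HPA 2 lost=occurs → not all inputs occur → does not occur.

No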